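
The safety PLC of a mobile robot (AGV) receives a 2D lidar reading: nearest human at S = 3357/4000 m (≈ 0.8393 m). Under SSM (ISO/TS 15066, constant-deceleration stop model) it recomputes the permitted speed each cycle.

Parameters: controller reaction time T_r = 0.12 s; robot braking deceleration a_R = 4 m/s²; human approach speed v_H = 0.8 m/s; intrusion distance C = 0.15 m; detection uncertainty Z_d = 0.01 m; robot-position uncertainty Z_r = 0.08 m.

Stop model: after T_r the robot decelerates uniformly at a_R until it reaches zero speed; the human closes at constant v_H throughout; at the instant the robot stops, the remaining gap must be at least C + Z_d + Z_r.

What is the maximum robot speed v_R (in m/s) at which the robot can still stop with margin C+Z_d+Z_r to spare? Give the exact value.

v_R_max = 11/10 m/s = 1.1000 m/s

quadratic (1/8)·v² + (8/25)·v + (-2013/4000) = 0
  disc = (8/25)² − 4·(1/8)·(-2013/4000) = 14161/40000 ; √disc = 119/200
  v_R = (−(8/25) + 119/200) / (2·(1/8)) = 11/10 m/s
check:
T_s = v_R/a_R = (11/10)/4 = 0.2750 s
reaction-phase robot travel = 1.1000·0.1200 = 0.1320 m
robot under decel: 1.1000²/(2·4.0000) = 0.1512 m
human closes 0.8000·0.3950 = 0.3160 m
margins: 0.1500+0.0100+0.0800 = 0.2400 m
sum ≈ 0.1320+0.1512+0.3160+0.2400 ≈ 0.8393 m = S ✓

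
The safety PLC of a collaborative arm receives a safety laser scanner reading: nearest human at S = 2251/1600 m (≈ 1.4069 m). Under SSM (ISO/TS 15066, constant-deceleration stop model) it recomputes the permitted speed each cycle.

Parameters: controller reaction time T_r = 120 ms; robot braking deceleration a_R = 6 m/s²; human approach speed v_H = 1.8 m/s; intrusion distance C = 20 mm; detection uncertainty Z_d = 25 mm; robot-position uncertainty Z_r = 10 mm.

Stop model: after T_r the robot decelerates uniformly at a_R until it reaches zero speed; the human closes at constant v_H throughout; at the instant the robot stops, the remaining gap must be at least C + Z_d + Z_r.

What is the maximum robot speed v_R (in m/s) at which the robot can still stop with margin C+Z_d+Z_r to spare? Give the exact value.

v_R_max = 39/20 m/s = 1.9500 m/s

quadratic (1/12)·v² + (21/50)·v + (-9087/8000) = 0
  disc = (21/50)² − 4·(1/12)·(-9087/8000) = 22201/40000 ; √disc = 149/200
  v_R = (−(21/50) + 149/200) / (2·(1/12)) = 39/20 m/s
check:
braking lasts T_s = (39/20)/6 = 0.3250 s
robot in T_r: 1.9500·0.1200 = 0.2340 m
robot covers 1.9500·0.3250 − ½·6.0000·0.3250² = 0.3169 m while stopping
human over T_r+T_s: 1.8000·(0.1200+0.3250) = 0.8010 m
C+Z_d+Z_r = 0.0200+0.0250+0.0100 = 0.0550 m
sum ≈ 0.2340+0.3169+0.8010+0.0550 ≈ 1.4069 m = S ✓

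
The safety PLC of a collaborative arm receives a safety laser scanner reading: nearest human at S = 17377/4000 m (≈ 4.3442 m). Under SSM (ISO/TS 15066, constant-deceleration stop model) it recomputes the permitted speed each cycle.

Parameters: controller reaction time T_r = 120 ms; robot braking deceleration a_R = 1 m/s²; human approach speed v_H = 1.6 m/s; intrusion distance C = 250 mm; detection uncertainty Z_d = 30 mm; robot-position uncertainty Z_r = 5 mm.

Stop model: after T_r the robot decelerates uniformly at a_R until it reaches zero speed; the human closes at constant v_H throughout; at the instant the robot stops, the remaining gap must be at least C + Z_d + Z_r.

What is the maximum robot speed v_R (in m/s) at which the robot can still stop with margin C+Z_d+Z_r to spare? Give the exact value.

v_R_max = 31/20 m/s = 1.5500 m/s

collect terms ⇒ (1/2)·v_R² + (43/25)·v_R + (-15469/4000) = 0
  disc = (43/25)² − 4·(1/2)·(-15469/4000) = 106929/10000 ; √disc = 327/100
  v_R = (−(43/25) + 327/100) / (2·(1/2)) = 31/20 m/s
check:
T_s = v_R/a_R = (31/20)/1 = 1.5500 s
robot in T_r: 1.5500·0.1200 = 0.1860 m
braking distance = 1.5500²/(2·1.0000) = 1.2012 m
person approaches 1.6000·(0.1200+1.5500) = 2.6720 m
C+Z_d+Z_r = 0.2500+0.0300+0.0050 = 0.2850 m
sum ≈ 0.1860+1.2012+2.6720+0.2850 ≈ 4.3442 m = S ✓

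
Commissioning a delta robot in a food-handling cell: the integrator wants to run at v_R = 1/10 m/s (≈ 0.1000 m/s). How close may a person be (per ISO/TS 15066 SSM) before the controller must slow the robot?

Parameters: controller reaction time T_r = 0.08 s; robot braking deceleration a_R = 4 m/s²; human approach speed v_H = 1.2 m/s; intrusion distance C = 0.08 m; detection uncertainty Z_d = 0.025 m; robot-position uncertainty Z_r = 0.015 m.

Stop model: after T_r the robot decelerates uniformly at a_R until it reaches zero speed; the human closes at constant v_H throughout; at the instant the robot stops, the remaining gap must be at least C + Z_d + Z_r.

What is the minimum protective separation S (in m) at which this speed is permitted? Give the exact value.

braking lasts T_s = (1/10)/4 = 0.0250 s
robot covers v_R·T_r = 0.1000·0.0800 = 0.0080 m before braking
robot covers 0.1000·0.0250 − ½·4.0000·0.0250² = 0.0013 m while stopping
person approaches 1.2000·(0.0800+0.0250) = 0.1260 m
residual clearance needed = 0.0800+0.0250+0.0150 = 0.1200 m
S_min ≈ 0.0080+0.0013+0.1260+0.1200  ⇒  S_min = 1021/4000 m

S_min = 1021/4000 m = 0.2552 m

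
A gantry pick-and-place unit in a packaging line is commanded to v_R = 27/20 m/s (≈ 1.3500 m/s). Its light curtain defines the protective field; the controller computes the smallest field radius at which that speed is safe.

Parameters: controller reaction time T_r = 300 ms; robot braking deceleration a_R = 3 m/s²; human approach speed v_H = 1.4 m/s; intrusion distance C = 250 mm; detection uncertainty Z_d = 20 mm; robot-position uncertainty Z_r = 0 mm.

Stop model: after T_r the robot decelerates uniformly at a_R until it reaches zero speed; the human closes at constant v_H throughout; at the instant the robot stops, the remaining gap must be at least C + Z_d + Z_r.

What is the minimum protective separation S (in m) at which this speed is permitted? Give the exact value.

braking lasts T_s = (27/20)/3 = 0.4500 s
reaction-phase robot travel = 1.3500·0.3000 = 0.4050 m
braking distance = 1.3500²/(2·3.0000) = 0.3038 m
person approaches 1.4000·(0.3000+0.4500) = 1.0500 m
margins: 0.2500+0.0200+0.0000 = 0.2700 m
S_min ≈ 0.4050+0.3038+1.0500+0.2700  ⇒  S_min = 1623/800 m

S_min = 1623/800 m = 2.0288 m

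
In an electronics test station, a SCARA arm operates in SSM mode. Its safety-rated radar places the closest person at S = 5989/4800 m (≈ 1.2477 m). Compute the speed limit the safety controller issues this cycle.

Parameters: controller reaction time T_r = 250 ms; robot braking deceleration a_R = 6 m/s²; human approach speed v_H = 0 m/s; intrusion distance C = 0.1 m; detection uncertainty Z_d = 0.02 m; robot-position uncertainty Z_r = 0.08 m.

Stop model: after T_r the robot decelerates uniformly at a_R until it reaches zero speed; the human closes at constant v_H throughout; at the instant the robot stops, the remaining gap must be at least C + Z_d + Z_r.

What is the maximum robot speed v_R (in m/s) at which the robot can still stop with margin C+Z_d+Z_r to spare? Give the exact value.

at the boundary: (1/12)·v² + (1/4)·v + (-5029/4800) = 0
  disc = (1/4)² − 4·(1/12)·(-5029/4800) = 5929/14400 ; √disc = 77/120
  v_R = (−(1/4) + 77/120) / (2·(1/12)) = 47/20 m/s
check:
T_s = v_R/a_R = (47/20)/6 = 0.3917 s
reaction-phase robot travel = 2.3500·0.2500 = 0.5875 m
robot under decel: 2.3500²/(2·6.0000) = 0.4602 m
human closes 0.0000·0.6417 = 0.0000 m
margins: 0.1000+0.0200+0.0800 = 0.2000 m
sum ≈ 0.5875+0.4602+0.0000+0.2000 ≈ 1.2477 m = S ✓

v_R_max = 47/20 m/s = 2.3500 m/s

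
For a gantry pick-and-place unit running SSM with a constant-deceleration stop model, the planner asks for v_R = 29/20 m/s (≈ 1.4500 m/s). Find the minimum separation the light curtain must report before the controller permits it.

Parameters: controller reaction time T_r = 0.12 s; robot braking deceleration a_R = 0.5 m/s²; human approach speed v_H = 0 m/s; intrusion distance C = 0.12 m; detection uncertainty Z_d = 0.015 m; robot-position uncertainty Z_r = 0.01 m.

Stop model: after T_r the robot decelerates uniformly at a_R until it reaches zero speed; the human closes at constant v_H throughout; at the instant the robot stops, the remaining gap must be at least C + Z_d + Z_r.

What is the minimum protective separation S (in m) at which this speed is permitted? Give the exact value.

stop time T_s = (29/20)/(1/2) = 2.9000 s
reaction-phase robot travel = 1.4500·0.1200 = 0.1740 m
robot under decel: 1.4500²/(2·0.5000) = 2.1025 m
person approaches 0.0000·(0.1200+2.9000) = 0.0000 m
residual clearance needed = 0.1200+0.0150+0.0100 = 0.1450 m
S_min ≈ 0.1740+2.1025+0.0000+0.1450  ⇒  S_min = 4843/2000 m

S_min = 4843/2000 m = 2.4215 m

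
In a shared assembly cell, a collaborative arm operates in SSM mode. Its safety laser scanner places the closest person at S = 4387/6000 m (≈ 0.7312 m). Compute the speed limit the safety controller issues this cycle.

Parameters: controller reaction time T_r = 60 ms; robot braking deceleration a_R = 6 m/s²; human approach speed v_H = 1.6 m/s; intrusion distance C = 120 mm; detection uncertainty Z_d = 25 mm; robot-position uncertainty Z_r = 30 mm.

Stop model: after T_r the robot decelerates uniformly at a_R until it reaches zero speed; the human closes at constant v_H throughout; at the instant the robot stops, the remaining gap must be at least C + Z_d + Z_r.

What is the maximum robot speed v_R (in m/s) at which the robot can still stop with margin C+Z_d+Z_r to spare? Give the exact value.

v_R_max = 11/10 m/s = 1.1000 m/s

at the boundary: (1/12)·v² + (49/150)·v + (-2761/6000) = 0
  disc = (49/150)² − 4·(1/12)·(-2761/6000) = 2601/10000 ; √disc = 51/100
  v_R = (−(49/150) + 51/100) / (2·(1/12)) = 11/10 m/s
check:
braking lasts T_s = (11/10)/6 = 0.1833 s
reaction-phase robot travel = 1.1000·0.0600 = 0.0660 m
braking distance = 1.1000²/(2·6.0000) = 0.1008 m
human over T_r+T_s: 1.6000·(0.0600+0.1833) = 0.3893 m
C+Z_d+Z_r = 0.1200+0.0250+0.0300 = 0.1750 m
sum ≈ 0.0660+0.1008+0.3893+0.1750 ≈ 0.7312 m = S ✓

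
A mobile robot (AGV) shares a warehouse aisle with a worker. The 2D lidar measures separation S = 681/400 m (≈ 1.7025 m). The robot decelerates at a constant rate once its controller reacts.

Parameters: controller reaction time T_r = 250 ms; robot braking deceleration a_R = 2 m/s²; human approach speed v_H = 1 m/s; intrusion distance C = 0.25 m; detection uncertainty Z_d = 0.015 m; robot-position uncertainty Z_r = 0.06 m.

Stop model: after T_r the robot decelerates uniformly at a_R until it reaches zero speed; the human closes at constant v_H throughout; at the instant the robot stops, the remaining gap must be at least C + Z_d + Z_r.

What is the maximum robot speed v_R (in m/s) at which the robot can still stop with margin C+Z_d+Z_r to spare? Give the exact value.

v_R_max = 11/10 m/s = 1.1000 m/s

quadratic (1/4)·v² + (3/4)·v + (-451/400) = 0
  disc = (3/4)² − 4·(1/4)·(-451/400) = 169/100 ; √disc = 13/10
  v_R = (−(3/4) + 13/10) / (2·(1/4)) = 11/10 m/s
check:
stop time T_s = (11/10)/2 = 0.5500 s
robot covers v_R·T_r = 1.1000·0.2500 = 0.2750 m before braking
braking distance = 1.1000²/(2·2.0000) = 0.3025 m
person approaches 1.0000·(0.2500+0.5500) = 0.8000 m
margins: 0.2500+0.0150+0.0600 = 0.3250 m
sum ≈ 0.2750+0.3025+0.8000+0.3250 ≈ 1.7025 m = S ✓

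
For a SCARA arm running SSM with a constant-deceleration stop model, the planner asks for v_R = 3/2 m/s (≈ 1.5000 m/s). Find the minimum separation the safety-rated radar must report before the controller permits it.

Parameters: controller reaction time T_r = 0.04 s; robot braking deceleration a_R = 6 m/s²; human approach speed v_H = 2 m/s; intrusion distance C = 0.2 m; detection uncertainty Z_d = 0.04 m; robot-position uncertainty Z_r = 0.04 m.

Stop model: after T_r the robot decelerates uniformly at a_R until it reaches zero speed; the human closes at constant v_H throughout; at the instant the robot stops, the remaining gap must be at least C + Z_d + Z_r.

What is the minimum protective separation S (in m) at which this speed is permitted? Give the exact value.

T_s = v_R/a_R = (3/2)/6 = 0.2500 s
robot covers v_R·T_r = 1.5000·0.0400 = 0.0600 m before braking
braking distance = 1.5000²/(2·6.0000) = 0.1875 m
person approaches 2.0000·(0.0400+0.2500) = 0.5800 m
residual clearance needed = 0.2000+0.0400+0.0400 = 0.2800 m
S_min ≈ 0.0600+0.1875+0.5800+0.2800  ⇒  S_min = 443/400 m

S_min = 443/400 m = 1.1075 m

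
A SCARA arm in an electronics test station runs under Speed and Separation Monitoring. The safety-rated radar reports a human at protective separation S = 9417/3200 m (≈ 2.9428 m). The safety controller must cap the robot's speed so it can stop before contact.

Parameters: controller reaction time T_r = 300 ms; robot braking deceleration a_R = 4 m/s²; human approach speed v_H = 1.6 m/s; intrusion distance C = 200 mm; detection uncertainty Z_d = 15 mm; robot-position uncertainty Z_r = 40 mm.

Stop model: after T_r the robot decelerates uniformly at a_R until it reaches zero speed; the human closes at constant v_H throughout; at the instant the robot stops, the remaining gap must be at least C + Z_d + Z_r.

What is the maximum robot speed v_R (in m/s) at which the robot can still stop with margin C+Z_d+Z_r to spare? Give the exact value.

quadratic (1/8)·v² + (7/10)·v + (-1413/640) = 0
  disc = (7/10)² − 4·(1/8)·(-1413/640) = 10201/6400 ; √disc = 101/80
  v_R = (−(7/10) + 101/80) / (2·(1/8)) = 9/4 m/s
check:
braking lasts T_s = (9/4)/4 = 0.5625 s
robot in T_r: 2.2500·0.3000 = 0.6750 m
robot covers 2.2500·0.5625 − ½·4.0000·0.5625² = 0.6328 m while stopping
human closes 1.6000·0.8625 = 1.3800 m
margins: 0.2000+0.0150+0.0400 = 0.2550 m
sum ≈ 0.6750+0.6328+1.3800+0.2550 ≈ 2.9428 m = S ✓

v_R_max = 9/4 m/s = 2.2500 m/s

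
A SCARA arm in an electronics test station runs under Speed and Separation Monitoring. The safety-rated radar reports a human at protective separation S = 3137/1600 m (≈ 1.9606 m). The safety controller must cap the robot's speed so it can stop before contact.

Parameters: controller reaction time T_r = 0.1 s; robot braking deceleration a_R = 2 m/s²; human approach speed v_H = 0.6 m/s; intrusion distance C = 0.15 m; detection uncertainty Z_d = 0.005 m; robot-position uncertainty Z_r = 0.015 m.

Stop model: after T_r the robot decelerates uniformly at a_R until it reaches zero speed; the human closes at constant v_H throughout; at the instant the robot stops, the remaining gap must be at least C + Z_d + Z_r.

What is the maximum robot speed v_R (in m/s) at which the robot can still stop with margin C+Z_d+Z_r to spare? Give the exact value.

v_R_max = 39/20 m/s = 1.9500 m/s

quadratic (1/4)·v² + (2/5)·v + (-2769/1600) = 0
  disc = (2/5)² − 4·(1/4)·(-2769/1600) = 121/64 ; √disc = 11/8
  v_R = (−(2/5) + 11/8) / (2·(1/4)) = 39/20 m/s
check:
stop time T_s = (39/20)/2 = 0.9750 s
robot covers v_R·T_r = 1.9500·0.1000 = 0.1950 m before braking
robot under decel: 1.9500²/(2·2.0000) = 0.9506 m
human over T_r+T_s: 0.6000·(0.1000+0.9750) = 0.6450 m
margins: 0.1500+0.0050+0.0150 = 0.1700 m
sum ≈ 0.1950+0.9506+0.6450+0.1700 ≈ 1.9606 m = S ✓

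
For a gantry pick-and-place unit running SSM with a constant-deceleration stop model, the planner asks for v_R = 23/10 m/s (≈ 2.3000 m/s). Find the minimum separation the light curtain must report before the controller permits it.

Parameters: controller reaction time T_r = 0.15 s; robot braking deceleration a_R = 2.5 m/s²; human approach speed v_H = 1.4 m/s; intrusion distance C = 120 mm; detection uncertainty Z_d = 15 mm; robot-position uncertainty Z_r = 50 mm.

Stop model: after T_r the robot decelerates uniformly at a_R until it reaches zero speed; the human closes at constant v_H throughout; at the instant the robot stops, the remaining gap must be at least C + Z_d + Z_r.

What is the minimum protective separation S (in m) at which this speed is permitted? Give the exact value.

stop time T_s = (23/10)/(5/2) = 0.9200 s
robot covers v_R·T_r = 2.3000·0.1500 = 0.3450 m before braking
robot covers 2.3000·0.9200 − ½·2.5000·0.9200² = 1.0580 m while stopping
human over T_r+T_s: 1.4000·(0.1500+0.9200) = 1.4980 m
residual clearance needed = 0.1200+0.0150+0.0500 = 0.1850 m
S_min ≈ 0.3450+1.0580+1.4980+0.1850  ⇒  S_min = 1543/500 m

S_min = 1543/500 m = 3.0860 m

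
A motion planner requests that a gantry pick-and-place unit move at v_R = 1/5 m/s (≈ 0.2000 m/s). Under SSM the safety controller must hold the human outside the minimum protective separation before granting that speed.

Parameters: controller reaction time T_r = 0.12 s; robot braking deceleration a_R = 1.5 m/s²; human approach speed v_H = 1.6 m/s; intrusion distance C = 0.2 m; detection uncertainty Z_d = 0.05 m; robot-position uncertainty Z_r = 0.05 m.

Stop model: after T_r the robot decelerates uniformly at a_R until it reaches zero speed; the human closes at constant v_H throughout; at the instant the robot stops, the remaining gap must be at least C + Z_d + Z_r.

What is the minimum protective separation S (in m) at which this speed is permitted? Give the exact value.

S_min = 557/750 m = 0.7427 m

stop time T_s = (1/5)/(3/2) = 0.1333 s
reaction-phase robot travel = 0.2000·0.1200 = 0.0240 m
robot covers 0.2000·0.1333 − ½·1.5000·0.1333² = 0.0133 m while stopping
human closes 1.6000·0.2533 = 0.4053 m
margins: 0.2000+0.0500+0.0500 = 0.3000 m
S_min ≈ 0.0240+0.0133+0.4053+0.3000  ⇒  S_min = 557/750 m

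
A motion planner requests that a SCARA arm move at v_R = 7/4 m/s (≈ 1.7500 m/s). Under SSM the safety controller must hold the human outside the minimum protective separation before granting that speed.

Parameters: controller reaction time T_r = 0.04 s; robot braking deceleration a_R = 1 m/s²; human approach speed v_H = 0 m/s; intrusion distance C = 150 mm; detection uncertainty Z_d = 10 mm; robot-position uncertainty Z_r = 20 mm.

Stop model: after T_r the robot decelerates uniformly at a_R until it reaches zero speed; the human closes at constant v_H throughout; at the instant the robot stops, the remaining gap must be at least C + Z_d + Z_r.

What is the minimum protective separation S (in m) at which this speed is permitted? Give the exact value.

S_min = 57/32 m = 1.7812 m

braking lasts T_s = (7/4)/1 = 1.7500 s
robot covers v_R·T_r = 1.7500·0.0400 = 0.0700 m before braking
robot under decel: 1.7500²/(2·1.0000) = 1.5312 m
human over T_r+T_s: 0.0000·(0.0400+1.7500) = 0.0000 m
residual clearance needed = 0.1500+0.0100+0.0200 = 0.1800 m
S_min ≈ 0.0700+1.5312+0.0000+0.1800  ⇒  S_min = 57/32 m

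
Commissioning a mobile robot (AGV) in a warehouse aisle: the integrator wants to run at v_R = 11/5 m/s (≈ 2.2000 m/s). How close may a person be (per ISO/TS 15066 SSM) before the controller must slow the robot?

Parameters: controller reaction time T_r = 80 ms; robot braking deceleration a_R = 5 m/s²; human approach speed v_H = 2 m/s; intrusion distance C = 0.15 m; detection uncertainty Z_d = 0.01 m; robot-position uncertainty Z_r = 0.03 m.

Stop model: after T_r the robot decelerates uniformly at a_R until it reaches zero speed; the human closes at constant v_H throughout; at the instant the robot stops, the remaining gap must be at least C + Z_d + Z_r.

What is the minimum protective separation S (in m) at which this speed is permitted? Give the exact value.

S_min = 189/100 m = 1.8900 m

braking lasts T_s = (11/5)/5 = 0.4400 s
robot covers v_R·T_r = 2.2000·0.0800 = 0.1760 m before braking
robot covers 2.2000·0.4400 − ½·5.0000·0.4400² = 0.4840 m while stopping
human closes 2.0000·0.5200 = 1.0400 m
residual clearance needed = 0.1500+0.0100+0.0300 = 0.1900 m
S_min ≈ 0.1760+0.4840+1.0400+0.1900  ⇒  S_min = 189/100 m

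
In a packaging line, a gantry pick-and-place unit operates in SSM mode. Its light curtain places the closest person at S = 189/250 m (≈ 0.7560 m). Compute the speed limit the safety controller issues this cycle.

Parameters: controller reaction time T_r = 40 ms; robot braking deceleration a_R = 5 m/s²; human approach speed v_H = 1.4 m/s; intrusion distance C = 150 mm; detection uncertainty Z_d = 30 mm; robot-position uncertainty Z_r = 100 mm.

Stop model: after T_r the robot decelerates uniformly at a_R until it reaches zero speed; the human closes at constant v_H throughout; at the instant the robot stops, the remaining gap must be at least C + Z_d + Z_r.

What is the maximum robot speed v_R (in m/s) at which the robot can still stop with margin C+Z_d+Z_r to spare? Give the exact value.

collect terms ⇒ (1/10)·v_R² + (8/25)·v_R + (-21/50) = 0
  disc = (8/25)² − 4·(1/10)·(-21/50) = 169/625 ; √disc = 13/25
  v_R = (−(8/25) + 13/25) / (2·(1/10)) = 1 m/s
check:
stop time T_s = 1/5 = 0.2000 s
robot in T_r: 1.0000·0.0400 = 0.0400 m
robot under decel: 1.0000²/(2·5.0000) = 0.1000 m
person approaches 1.4000·(0.0400+0.2000) = 0.3360 m
residual clearance needed = 0.1500+0.0300+0.1000 = 0.2800 m
sum ≈ 0.0400+0.1000+0.3360+0.2800 ≈ 0.7560 m = S ✓

v_R_max = 1 m/s = 1.0000 m/s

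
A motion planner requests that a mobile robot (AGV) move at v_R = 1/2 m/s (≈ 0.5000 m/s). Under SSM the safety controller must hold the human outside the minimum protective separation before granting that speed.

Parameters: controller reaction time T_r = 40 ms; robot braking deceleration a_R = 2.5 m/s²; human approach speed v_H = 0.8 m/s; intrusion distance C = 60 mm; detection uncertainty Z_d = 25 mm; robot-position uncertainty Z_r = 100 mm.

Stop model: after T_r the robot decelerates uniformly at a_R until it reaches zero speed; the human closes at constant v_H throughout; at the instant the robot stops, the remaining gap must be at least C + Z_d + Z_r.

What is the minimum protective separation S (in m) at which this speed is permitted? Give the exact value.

stop time T_s = (1/2)/(5/2) = 0.2000 s
robot in T_r: 0.5000·0.0400 = 0.0200 m
braking distance = 0.5000²/(2·2.5000) = 0.0500 m
human over T_r+T_s: 0.8000·(0.0400+0.2000) = 0.1920 m
residual clearance needed = 0.0600+0.0250+0.1000 = 0.1850 m
S_min ≈ 0.0200+0.0500+0.1920+0.1850  ⇒  S_min = 447/1000 m

S_min = 447/1000 m = 0.4470 m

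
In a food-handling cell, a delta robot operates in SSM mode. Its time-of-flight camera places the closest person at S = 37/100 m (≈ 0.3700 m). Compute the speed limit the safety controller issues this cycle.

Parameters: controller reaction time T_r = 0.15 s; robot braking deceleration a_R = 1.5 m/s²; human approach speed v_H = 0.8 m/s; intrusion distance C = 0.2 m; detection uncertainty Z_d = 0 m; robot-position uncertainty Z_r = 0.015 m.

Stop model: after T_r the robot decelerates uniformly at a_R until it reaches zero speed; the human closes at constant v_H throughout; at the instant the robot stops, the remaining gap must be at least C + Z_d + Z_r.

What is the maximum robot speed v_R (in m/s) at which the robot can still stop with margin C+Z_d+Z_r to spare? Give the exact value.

at the boundary: (1/3)·v² + (41/60)·v + (-7/200) = 0
  disc = (41/60)² − 4·(1/3)·(-7/200) = 1849/3600 ; √disc = 43/60
  v_R = (−(41/60) + 43/60) / (2·(1/3)) = 1/20 m/s
check:
stop time T_s = (1/20)/(3/2) = 0.0333 s
robot in T_r: 0.0500·0.1500 = 0.0075 m
robot under decel: 0.0500²/(2·1.5000) = 0.0008 m
human closes 0.8000·0.1833 = 0.1467 m
residual clearance needed = 0.2000+0.0000+0.0150 = 0.2150 m
sum ≈ 0.0075+0.0008+0.1467+0.2150 ≈ 0.3700 m = S ✓

v_R_max = 1/20 m/s = 0.0500 m/s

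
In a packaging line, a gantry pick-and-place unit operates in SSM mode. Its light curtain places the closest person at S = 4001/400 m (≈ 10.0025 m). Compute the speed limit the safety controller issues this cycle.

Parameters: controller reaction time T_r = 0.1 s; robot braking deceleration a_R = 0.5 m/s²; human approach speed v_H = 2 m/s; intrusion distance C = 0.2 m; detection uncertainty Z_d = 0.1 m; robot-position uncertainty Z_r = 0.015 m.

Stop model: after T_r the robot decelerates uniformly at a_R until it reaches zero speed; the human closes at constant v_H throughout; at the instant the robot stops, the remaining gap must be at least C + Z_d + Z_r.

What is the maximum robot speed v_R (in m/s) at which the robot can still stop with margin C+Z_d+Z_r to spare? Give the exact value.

v_R_max = 33/20 m/s = 1.6500 m/s

quadratic (1)·v² + (41/10)·v + (-759/80) = 0
  disc = (41/10)² − 4·(1)·(-759/80) = 1369/25 ; √disc = 37/5
  v_R = (−(41/10) + 37/5) / (2·(1)) = 33/20 m/s
check:
stop time T_s = (33/20)/(1/2) = 3.3000 s
robot in T_r: 1.6500·0.1000 = 0.1650 m
robot under decel: 1.6500²/(2·0.5000) = 2.7225 m
person approaches 2.0000·(0.1000+3.3000) = 6.8000 m
C+Z_d+Z_r = 0.2000+0.1000+0.0150 = 0.3150 m
sum ≈ 0.1650+2.7225+6.8000+0.3150 ≈ 10.0025 m = S ✓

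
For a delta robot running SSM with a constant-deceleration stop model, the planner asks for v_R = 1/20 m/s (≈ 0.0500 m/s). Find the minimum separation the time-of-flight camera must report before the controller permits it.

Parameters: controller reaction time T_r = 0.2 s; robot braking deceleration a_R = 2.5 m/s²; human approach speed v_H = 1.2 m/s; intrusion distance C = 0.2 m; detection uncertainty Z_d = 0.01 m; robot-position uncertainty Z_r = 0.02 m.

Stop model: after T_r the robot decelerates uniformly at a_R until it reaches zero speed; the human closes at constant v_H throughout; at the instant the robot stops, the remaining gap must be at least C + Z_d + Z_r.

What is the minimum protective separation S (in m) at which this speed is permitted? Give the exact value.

stop time T_s = (1/20)/(5/2) = 0.0200 s
reaction-phase robot travel = 0.0500·0.2000 = 0.0100 m
robot covers 0.0500·0.0200 − ½·2.5000·0.0200² = 0.0005 m while stopping
human over T_r+T_s: 1.2000·(0.2000+0.0200) = 0.2640 m
C+Z_d+Z_r = 0.2000+0.0100+0.0200 = 0.2300 m
S_min ≈ 0.0100+0.0005+0.2640+0.2300  ⇒  S_min = 1009/2000 m

S_min = 1009/2000 m = 0.5045 m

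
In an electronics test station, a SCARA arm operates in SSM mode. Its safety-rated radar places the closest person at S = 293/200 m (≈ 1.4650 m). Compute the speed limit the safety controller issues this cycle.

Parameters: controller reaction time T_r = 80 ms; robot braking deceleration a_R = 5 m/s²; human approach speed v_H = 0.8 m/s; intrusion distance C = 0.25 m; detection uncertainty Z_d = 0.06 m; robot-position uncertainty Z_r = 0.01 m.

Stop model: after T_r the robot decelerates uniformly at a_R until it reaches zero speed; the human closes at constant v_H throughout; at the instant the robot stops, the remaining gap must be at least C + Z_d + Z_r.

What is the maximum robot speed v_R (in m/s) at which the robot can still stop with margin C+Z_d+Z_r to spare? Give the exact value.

collect terms ⇒ (1/10)·v_R² + (6/25)·v_R + (-1081/1000) = 0
  disc = (6/25)² − 4·(1/10)·(-1081/1000) = 49/100 ; √disc = 7/10
  v_R = (−(6/25) + 7/10) / (2·(1/10)) = 23/10 m/s
check:
braking lasts T_s = (23/10)/5 = 0.4600 s
robot in T_r: 2.3000·0.0800 = 0.1840 m
braking distance = 2.3000²/(2·5.0000) = 0.5290 m
human closes 0.8000·0.5400 = 0.4320 m
margins: 0.2500+0.0600+0.0100 = 0.3200 m
sum ≈ 0.1840+0.5290+0.4320+0.3200 ≈ 1.4650 m = S ✓

v_R_max = 23/10 m/s = 2.3000 m/s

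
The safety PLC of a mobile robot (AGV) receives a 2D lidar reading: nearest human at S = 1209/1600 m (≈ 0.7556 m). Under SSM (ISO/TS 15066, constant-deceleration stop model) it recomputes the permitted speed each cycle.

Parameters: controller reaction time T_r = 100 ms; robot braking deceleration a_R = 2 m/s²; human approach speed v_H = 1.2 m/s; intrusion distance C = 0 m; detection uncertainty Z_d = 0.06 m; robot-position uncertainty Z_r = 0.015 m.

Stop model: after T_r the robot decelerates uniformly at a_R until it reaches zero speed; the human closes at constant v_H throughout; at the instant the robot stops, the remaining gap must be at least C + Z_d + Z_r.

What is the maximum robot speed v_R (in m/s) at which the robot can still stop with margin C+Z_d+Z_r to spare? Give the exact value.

v_R_max = 13/20 m/s = 0.6500 m/s

at the boundary: (1/4)·v² + (7/10)·v + (-897/1600) = 0
  disc = (7/10)² − 4·(1/4)·(-897/1600) = 1681/1600 ; √disc = 41/40
  v_R = (−(7/10) + 41/40) / (2·(1/4)) = 13/20 m/s
check:
braking lasts T_s = (13/20)/2 = 0.3250 s
robot in T_r: 0.6500·0.1000 = 0.0650 m
braking distance = 0.6500²/(2·2.0000) = 0.1056 m
human over T_r+T_s: 1.2000·(0.1000+0.3250) = 0.5100 m
C+Z_d+Z_r = 0.0000+0.0600+0.0150 = 0.0750 m
sum ≈ 0.0650+0.1056+0.5100+0.0750 ≈ 0.7556 m = S ✓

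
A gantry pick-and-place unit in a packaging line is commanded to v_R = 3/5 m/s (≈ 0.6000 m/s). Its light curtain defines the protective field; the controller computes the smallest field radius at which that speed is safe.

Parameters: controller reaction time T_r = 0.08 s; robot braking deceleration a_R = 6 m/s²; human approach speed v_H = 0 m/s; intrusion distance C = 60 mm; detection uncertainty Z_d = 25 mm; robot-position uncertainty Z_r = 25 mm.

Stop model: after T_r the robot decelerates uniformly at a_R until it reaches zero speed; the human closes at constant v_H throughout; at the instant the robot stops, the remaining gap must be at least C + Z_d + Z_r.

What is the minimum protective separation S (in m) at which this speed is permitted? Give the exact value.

S_min = 47/250 m = 0.1880 m

T_s = v_R/a_R = (3/5)/6 = 0.1000 s
robot covers v_R·T_r = 0.6000·0.0800 = 0.0480 m before braking
braking distance = 0.6000²/(2·6.0000) = 0.0300 m
human closes 0.0000·0.1800 = 0.0000 m
C+Z_d+Z_r = 0.0600+0.0250+0.0250 = 0.1100 m
S_min ≈ 0.0480+0.0300+0.0000+0.1100  ⇒  S_min = 47/250 m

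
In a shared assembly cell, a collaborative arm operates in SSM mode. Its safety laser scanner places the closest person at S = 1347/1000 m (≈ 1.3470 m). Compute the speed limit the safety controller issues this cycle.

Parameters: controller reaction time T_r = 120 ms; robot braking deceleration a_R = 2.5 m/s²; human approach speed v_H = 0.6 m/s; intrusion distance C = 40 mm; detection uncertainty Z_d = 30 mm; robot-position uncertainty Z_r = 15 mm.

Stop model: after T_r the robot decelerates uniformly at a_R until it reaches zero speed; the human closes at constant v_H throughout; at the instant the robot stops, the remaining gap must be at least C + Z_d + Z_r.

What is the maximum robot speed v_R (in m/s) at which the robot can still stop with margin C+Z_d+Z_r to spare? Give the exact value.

collect terms ⇒ (1/5)·v_R² + (9/25)·v_R + (-119/100) = 0
  disc = (9/25)² − 4·(1/5)·(-119/100) = 676/625 ; √disc = 26/25
  v_R = (−(9/25) + 26/25) / (2·(1/5)) = 17/10 m/s
check:
stop time T_s = (17/10)/(5/2) = 0.6800 s
robot covers v_R·T_r = 1.7000·0.1200 = 0.2040 m before braking
robot covers 1.7000·0.6800 − ½·2.5000·0.6800² = 0.5780 m while stopping
person approaches 0.6000·(0.1200+0.6800) = 0.4800 m
margins: 0.0400+0.0300+0.0150 = 0.0850 m
sum ≈ 0.2040+0.5780+0.4800+0.0850 ≈ 1.3470 m = S ✓

v_R_max = 17/10 m/s = 1.7000 m/s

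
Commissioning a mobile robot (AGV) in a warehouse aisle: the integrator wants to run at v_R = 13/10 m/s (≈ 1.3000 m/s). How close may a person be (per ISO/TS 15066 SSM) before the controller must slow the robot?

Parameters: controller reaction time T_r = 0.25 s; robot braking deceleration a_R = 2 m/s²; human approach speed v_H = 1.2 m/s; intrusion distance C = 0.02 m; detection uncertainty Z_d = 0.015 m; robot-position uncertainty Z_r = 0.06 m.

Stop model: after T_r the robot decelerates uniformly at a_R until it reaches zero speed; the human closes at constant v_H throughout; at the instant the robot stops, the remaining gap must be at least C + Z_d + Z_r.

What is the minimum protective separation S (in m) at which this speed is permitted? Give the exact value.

S_min = 769/400 m = 1.9225 m

T_s = v_R/a_R = (13/10)/2 = 0.6500 s
robot in T_r: 1.3000·0.2500 = 0.3250 m
robot covers 1.3000·0.6500 − ½·2.0000·0.6500² = 0.4225 m while stopping
human over T_r+T_s: 1.2000·(0.2500+0.6500) = 1.0800 m
margins: 0.0200+0.0150+0.0600 = 0.0950 m
S_min ≈ 0.3250+0.4225+1.0800+0.0950  ⇒  S_min = 769/400 m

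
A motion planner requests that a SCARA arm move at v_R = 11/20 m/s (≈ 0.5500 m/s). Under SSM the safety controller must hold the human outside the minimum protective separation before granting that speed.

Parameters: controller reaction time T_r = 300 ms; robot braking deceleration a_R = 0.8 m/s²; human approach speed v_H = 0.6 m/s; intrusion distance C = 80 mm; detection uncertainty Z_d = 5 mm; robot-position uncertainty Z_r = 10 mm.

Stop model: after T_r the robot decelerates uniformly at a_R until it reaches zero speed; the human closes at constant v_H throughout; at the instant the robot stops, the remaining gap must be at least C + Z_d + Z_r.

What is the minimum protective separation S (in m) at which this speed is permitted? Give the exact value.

S_min = 3333/3200 m = 1.0416 m

braking lasts T_s = (11/20)/(4/5) = 0.6875 s
reaction-phase robot travel = 0.5500·0.3000 = 0.1650 m
robot under decel: 0.5500²/(2·0.8000) = 0.1891 m
human over T_r+T_s: 0.6000·(0.3000+0.6875) = 0.5925 m
residual clearance needed = 0.0800+0.0050+0.0100 = 0.0950 m
S_min ≈ 0.1650+0.1891+0.5925+0.0950  ⇒  S_min = 3333/3200 m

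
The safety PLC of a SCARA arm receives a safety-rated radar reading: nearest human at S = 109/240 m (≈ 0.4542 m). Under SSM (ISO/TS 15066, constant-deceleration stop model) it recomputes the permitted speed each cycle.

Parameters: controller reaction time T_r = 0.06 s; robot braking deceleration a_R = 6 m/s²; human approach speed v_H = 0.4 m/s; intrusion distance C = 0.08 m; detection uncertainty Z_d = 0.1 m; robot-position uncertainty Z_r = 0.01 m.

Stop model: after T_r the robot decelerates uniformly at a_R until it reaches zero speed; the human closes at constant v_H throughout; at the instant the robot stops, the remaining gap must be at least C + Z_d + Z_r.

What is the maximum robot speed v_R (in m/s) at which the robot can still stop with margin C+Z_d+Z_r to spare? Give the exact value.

at the boundary: (1/12)·v² + (19/150)·v + (-1441/6000) = 0
  disc = (19/150)² − 4·(1/12)·(-1441/6000) = 961/10000 ; √disc = 31/100
  v_R = (−(19/150) + 31/100) / (2·(1/12)) = 11/10 m/s
check:
stop time T_s = (11/10)/6 = 0.1833 s
reaction-phase robot travel = 1.1000·0.0600 = 0.0660 m
braking distance = 1.1000²/(2·6.0000) = 0.1008 m
human over T_r+T_s: 0.4000·(0.0600+0.1833) = 0.0973 m
C+Z_d+Z_r = 0.0800+0.1000+0.0100 = 0.1900 m
sum ≈ 0.0660+0.1008+0.0973+0.1900 ≈ 0.4542 m = S ✓

v_R_max = 11/10 m/s = 1.1000 m/s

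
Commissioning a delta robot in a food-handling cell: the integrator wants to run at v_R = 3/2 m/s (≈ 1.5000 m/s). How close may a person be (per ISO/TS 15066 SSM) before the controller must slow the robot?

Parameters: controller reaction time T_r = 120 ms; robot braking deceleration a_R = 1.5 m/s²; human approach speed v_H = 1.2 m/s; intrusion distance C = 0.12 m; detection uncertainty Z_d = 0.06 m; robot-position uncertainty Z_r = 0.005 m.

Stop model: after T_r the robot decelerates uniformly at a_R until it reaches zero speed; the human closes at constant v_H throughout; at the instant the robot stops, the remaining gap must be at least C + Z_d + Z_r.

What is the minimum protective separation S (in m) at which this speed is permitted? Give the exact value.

S_min = 2459/1000 m = 2.4590 m

braking lasts T_s = (3/2)/(3/2) = 1.0000 s
reaction-phase robot travel = 1.5000·0.1200 = 0.1800 m
robot under decel: 1.5000²/(2·1.5000) = 0.7500 m
human over T_r+T_s: 1.2000·(0.1200+1.0000) = 1.3440 m
residual clearance needed = 0.1200+0.0600+0.0050 = 0.1850 m
S_min ≈ 0.1800+0.7500+1.3440+0.1850  ⇒  S_min = 2459/1000 m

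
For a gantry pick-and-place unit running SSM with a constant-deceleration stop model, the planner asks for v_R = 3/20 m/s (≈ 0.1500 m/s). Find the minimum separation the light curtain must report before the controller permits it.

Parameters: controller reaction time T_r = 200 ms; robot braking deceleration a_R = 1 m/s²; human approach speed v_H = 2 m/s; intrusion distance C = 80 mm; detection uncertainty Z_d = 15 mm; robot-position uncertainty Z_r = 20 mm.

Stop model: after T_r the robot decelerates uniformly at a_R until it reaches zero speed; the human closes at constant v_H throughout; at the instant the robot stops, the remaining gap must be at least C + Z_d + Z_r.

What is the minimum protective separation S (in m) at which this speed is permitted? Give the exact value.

T_s = v_R/a_R = (3/20)/1 = 0.1500 s
robot in T_r: 0.1500·0.2000 = 0.0300 m
robot covers 0.1500·0.1500 − ½·1.0000·0.1500² = 0.0112 m while stopping
human over T_r+T_s: 2.0000·(0.2000+0.1500) = 0.7000 m
residual clearance needed = 0.0800+0.0150+0.0200 = 0.1150 m
S_min ≈ 0.0300+0.0112+0.7000+0.1150  ⇒  S_min = 137/160 m

S_min = 137/160 m = 0.8562 m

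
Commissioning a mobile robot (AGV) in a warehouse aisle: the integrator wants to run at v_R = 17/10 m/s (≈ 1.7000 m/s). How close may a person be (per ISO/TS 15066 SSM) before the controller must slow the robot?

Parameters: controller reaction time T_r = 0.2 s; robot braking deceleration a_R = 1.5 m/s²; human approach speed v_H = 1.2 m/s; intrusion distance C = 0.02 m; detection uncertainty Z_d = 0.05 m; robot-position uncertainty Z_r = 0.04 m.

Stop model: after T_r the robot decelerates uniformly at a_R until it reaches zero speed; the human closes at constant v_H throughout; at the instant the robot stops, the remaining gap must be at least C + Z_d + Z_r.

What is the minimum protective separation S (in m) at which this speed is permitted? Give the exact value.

braking lasts T_s = (17/10)/(3/2) = 1.1333 s
reaction-phase robot travel = 1.7000·0.2000 = 0.3400 m
robot covers 1.7000·1.1333 − ½·1.5000·1.1333² = 0.9633 m while stopping
human over T_r+T_s: 1.2000·(0.2000+1.1333) = 1.6000 m
margins: 0.0200+0.0500+0.0400 = 0.1100 m
S_min ≈ 0.3400+0.9633+1.6000+0.1100  ⇒  S_min = 226/75 m

S_min = 226/75 m = 3.0133 m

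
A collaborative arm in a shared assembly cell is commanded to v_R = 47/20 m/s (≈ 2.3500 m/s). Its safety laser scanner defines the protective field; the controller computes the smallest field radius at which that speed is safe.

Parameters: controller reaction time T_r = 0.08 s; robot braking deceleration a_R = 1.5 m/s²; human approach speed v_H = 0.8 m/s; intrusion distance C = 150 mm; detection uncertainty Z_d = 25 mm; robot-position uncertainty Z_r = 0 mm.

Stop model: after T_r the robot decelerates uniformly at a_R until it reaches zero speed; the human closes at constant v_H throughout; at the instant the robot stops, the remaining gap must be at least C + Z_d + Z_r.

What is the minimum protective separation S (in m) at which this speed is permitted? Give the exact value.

braking lasts T_s = (47/20)/(3/2) = 1.5667 s
robot covers v_R·T_r = 2.3500·0.0800 = 0.1880 m before braking
robot covers 2.3500·1.5667 − ½·1.5000·1.5667² = 1.8408 m while stopping
human over T_r+T_s: 0.8000·(0.0800+1.5667) = 1.3173 m
margins: 0.1500+0.0250+0.0000 = 0.1750 m
S_min ≈ 0.1880+1.8408+1.3173+0.1750  ⇒  S_min = 21127/6000 m

S_min = 21127/6000 m = 3.5212 m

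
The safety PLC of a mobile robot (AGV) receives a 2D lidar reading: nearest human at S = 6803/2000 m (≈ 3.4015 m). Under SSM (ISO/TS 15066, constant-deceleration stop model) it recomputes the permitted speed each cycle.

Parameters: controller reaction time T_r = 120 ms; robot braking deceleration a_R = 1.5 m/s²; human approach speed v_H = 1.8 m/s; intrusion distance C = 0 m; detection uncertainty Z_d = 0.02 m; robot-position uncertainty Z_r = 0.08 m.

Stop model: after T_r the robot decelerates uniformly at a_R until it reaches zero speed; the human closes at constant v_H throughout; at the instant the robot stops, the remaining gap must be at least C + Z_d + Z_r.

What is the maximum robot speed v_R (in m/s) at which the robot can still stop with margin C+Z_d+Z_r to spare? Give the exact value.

v_R_max = 33/20 m/s = 1.6500 m/s

at the boundary: (1/3)·v² + (33/25)·v + (-6171/2000) = 0
  disc = (33/25)² − 4·(1/3)·(-6171/2000) = 14641/2500 ; √disc = 121/50
  v_R = (−(33/25) + 121/50) / (2·(1/3)) = 33/20 m/s
check:
braking lasts T_s = (33/20)/(3/2) = 1.1000 s
reaction-phase robot travel = 1.6500·0.1200 = 0.1980 m
robot under decel: 1.6500²/(2·1.5000) = 0.9075 m
person approaches 1.8000·(0.1200+1.1000) = 2.1960 m
residual clearance needed = 0.0000+0.0200+0.0800 = 0.1000 m
sum ≈ 0.1980+0.9075+2.1960+0.1000 ≈ 3.4015 m = S ✓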